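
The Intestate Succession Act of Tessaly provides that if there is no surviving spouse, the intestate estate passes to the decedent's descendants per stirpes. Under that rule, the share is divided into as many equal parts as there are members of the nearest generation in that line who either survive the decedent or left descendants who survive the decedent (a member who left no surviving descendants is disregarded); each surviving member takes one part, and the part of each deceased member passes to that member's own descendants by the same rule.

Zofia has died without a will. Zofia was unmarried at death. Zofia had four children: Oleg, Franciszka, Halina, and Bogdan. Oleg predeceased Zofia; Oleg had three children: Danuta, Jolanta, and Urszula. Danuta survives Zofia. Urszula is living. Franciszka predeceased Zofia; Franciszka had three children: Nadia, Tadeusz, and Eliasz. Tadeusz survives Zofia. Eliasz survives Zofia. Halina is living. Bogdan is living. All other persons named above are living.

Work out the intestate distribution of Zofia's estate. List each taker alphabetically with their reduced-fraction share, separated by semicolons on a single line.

There is no surviving spouse, so the entire estate passes to Zofia's descendants per stirpes.
The estate is divided into 4 equal shares of 1/4 among Oleg, Franciszka, Halina, Bogdan.
Oleg predeceased; the 1/4 allotted to Oleg's branch passes to Oleg's issue by representation.
The 1/4 is divided into 3 equal shares of 1/12 among Danuta, Jolanta, Urszula.
Danuta is living and takes 1/12.
Jolanta is living and takes 1/12.
Urszula is living and takes 1/12.
Franciszka predeceased; the 1/4 allotted to Franciszka's branch passes to Franciszka's issue by representation.
The 1/4 is divided into 3 equal shares of 1/12 among Nadia, Tadeusz, Eliasz.
Nadia is living and takes 1/12.
Tadeusz is living and takes 1/12.
Eliasz is living and takes 1/12.
Halina is living and takes 1/4.
Bogdan is living and takes 1/4.

Bogdan 1/4; Danuta 1/12; Eliasz 1/12; Halina 1/4; Jolanta 1/12; Nadia 1/12; Tadeusz 1/12; Urszula 1/12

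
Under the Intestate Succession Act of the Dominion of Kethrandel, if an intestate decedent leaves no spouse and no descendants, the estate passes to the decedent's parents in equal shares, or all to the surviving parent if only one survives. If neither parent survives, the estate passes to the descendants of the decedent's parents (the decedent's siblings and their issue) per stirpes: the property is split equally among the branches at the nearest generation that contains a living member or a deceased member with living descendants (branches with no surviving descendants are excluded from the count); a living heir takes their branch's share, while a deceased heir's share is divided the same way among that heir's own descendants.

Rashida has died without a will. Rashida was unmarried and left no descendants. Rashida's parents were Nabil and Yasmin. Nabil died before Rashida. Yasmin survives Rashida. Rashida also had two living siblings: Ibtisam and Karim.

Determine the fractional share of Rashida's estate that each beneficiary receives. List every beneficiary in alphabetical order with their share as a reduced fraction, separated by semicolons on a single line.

Only one parent, Yasmin, survives, so Yasmin takes the entire estate. The siblings take nothing because a surviving parent has priority.

Yasmin 1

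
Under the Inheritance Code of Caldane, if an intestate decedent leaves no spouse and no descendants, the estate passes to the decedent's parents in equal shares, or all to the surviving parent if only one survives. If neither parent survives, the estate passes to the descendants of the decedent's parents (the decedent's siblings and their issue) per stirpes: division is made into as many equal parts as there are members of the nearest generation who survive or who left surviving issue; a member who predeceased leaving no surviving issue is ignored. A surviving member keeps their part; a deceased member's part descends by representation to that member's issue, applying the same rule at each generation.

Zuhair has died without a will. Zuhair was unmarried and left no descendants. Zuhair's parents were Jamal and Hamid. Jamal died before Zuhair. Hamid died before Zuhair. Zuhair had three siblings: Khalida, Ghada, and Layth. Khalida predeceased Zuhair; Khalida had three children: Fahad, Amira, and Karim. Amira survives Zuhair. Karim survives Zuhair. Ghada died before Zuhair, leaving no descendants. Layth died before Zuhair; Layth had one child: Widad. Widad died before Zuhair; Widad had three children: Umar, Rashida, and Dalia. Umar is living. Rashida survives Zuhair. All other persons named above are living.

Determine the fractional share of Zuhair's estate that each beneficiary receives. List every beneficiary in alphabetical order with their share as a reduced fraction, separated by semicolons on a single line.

Neither parent survives and there are no descendants, so the estate passes to Zuhair's siblings and their issue per stirpes.
Ghada left no surviving issue, so that branch lapses and is disregarded.
The estate is divided into 2 equal shares of 1/2 among Khalida, Layth.
Khalida predeceased; the 1/2 allotted to Khalida's branch passes to Khalida's issue by representation.
The 1/2 is divided into 3 equal shares of 1/6 among Fahad, Amira, Karim.
Fahad is living and takes 1/6.
Amira is living and takes 1/6.
Karim is living and takes 1/6.
Layth predeceased; the 1/2 allotted to Layth's branch passes to Layth's issue by representation.
Widad's line is the sole branch at this level, so the full 1/2 passes to Widad's issue by representation.
The 1/2 is divided into 3 equal shares of 1/6 among Umar, Rashida, Dalia.
Umar is living and takes 1/6.
Rashida is living and takes 1/6.
Dalia is living and takes 1/6.

Amira 1/6; Dalia 1/6; Fahad 1/6; Karim 1/6; Rashida 1/6; Umar 1/6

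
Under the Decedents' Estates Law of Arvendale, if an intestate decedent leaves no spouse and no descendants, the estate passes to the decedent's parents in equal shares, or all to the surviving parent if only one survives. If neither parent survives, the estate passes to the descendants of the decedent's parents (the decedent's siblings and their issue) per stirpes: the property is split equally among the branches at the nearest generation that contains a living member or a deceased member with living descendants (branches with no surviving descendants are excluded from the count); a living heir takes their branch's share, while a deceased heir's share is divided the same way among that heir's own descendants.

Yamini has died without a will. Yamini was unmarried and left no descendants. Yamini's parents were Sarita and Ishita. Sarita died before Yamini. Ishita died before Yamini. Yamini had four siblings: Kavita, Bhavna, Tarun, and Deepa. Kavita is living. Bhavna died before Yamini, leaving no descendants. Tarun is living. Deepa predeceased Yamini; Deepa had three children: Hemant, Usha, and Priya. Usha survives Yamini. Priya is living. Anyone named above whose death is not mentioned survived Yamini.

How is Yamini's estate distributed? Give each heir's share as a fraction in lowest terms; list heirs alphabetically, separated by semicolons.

Hemant 1/9; Kavita 1/3; Priya 1/9; Tarun 1/3; Usha 1/9

Neither parent survives and there are no descendants, so the estate passes to Yamini's siblings and their issue per stirpes.
Bhavna left no surviving issue, so that branch lapses and is disregarded.
The estate is divided into 3 equal shares of 1/3 among Kavita, Tarun, Deepa.
Kavita is living and takes 1/3.
Tarun is living and takes 1/3.
Deepa predeceased; the 1/3 allotted to Deepa's branch passes to Deepa's issue by representation.
The 1/3 is divided into 3 equal shares of 1/9 among Hemant, Usha, Priya.
Hemant is living and takes 1/9.
Usha is living and takes 1/9.
Priya is living and takes 1/9.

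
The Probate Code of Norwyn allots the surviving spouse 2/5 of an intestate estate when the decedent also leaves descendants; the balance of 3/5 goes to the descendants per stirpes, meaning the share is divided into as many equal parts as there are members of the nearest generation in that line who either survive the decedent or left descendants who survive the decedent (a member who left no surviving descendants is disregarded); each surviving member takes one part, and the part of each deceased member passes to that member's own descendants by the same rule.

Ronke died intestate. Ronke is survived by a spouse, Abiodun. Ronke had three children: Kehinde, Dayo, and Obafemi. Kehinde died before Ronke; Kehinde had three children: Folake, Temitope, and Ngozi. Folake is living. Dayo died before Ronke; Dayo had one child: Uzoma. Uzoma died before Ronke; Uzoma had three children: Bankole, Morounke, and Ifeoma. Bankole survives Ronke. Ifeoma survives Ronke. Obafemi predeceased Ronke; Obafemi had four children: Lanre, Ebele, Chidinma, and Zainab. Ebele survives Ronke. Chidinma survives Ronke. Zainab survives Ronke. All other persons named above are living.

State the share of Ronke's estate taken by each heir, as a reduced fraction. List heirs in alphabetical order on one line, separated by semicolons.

Abiodun, as surviving spouse, takes 2/5.
The remaining 3/5 passes to Ronke's descendants per stirpes.
The 3/5 is divided into 3 equal shares of 1/5 among Kehinde, Dayo, Obafemi.
Kehinde predeceased; the 1/5 allotted to Kehinde's branch passes to Kehinde's issue by representation.
The 1/5 is divided into 3 equal shares of 1/15 among Folake, Temitope, Ngozi.
Folake is living and takes 1/15.
Temitope is living and takes 1/15.
Ngozi is living and takes 1/15.
Dayo predeceased; the 1/5 allotted to Dayo's branch passes to Dayo's issue by representation.
Uzoma's line is the sole branch at this level, so the full 1/5 passes to Uzoma's issue by representation.
The 1/5 is divided into 3 equal shares of 1/15 among Bankole, Morounke, Ifeoma.
Bankole is living and takes 1/15.
Morounke is living and takes 1/15.
Ifeoma is living and takes 1/15.
Obafemi predeceased; the 1/5 allotted to Obafemi's branch passes to Obafemi's issue by representation.
The 1/5 is divided into 4 equal shares of 1/20 among Lanre, Ebele, Chidinma, Zainab.
Lanre is living and takes 1/20.
Ebele is living and takes 1/20.
Chidinma is living and takes 1/20.
Zainab is living and takes 1/20.

Abiodun 2/5; Bankole 1/15; Chidinma 1/20; Ebele 1/20; Folake 1/15; Ifeoma 1/15; Lanre 1/20; Morounke 1/15; Ngozi 1/15; Temitope 1/15; Zainab 1/20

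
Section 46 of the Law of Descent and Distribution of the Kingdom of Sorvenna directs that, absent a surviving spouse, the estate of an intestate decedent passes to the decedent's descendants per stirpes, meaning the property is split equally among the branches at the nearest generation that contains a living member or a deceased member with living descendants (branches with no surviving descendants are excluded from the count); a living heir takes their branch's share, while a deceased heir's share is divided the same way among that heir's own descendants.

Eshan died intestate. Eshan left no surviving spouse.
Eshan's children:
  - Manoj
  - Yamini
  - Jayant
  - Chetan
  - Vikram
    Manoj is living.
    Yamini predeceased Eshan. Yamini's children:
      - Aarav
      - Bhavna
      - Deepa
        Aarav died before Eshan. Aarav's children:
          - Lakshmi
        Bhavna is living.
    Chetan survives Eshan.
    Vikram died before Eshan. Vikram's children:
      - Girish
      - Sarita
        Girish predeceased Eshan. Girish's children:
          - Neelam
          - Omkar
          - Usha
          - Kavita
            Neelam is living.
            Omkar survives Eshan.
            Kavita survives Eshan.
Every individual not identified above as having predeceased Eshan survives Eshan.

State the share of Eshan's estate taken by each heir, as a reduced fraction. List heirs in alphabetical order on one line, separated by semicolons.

There is no surviving spouse, so the entire estate passes to Eshan's descendants per stirpes.
The estate is divided into 5 equal shares of 1/5 among Manoj, Yamini, Jayant, Chetan, Vikram.
Manoj is living and takes 1/5.
Yamini predeceased; the 1/5 allotted to Yamini's branch passes to Yamini's issue by representation.
The 1/5 is divided into 3 equal shares of 1/15 among Aarav, Bhavna, Deepa.
Aarav predeceased; the 1/15 allotted to Aarav's branch passes to Aarav's issue by representation.
Lakshmi is the sole taker at this level and receives the full 1/15.
Bhavna is living and takes 1/15.
Deepa is living and takes 1/15.
Jayant is living and takes 1/5.
Chetan is living and takes 1/5.
Vikram predeceased; the 1/5 allotted to Vikram's branch passes to Vikram's issue by representation.
The 1/5 is divided into 2 equal shares of 1/10 among Girish, Sarita.
Girish predeceased; the 1/10 allotted to Girish's branch passes to Girish's issue by representation.
The 1/10 is divided into 4 equal shares of 1/40 among Neelam, Omkar, Usha, Kavita.
Neelam is living and takes 1/40.
Omkar is living and takes 1/40.
Usha is living and takes 1/40.
Kavita is living and takes 1/40.
Sarita is living and takes 1/10.

Bhavna 1/15; Chetan 1/5; Deepa 1/15; Jayant 1/5; Kavita 1/40; Lakshmi 1/15; Manoj 1/5; Neelam 1/40; Omkar 1/40; Sarita 1/10; Usha 1/40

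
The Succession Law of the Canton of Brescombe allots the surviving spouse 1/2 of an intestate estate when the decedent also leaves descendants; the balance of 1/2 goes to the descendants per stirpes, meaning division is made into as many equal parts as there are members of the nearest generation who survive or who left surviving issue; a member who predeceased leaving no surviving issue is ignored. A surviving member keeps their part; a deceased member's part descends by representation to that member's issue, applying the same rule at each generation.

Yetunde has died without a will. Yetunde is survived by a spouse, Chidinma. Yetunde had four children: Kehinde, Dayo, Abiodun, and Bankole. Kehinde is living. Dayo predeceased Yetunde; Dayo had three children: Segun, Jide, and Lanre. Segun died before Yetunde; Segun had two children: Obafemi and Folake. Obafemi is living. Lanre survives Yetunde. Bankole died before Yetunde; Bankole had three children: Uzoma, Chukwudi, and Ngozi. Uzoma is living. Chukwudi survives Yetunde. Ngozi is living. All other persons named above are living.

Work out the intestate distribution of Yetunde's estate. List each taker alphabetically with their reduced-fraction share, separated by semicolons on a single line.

Abiodun 1/8; Chidinma 1/2; Chukwudi 1/24; Folake 1/48; Jide 1/24; Kehinde 1/8; Lanre 1/24; Ngozi 1/24; Obafemi 1/48; Uzoma 1/24

Chidinma, as surviving spouse, takes 1/2.
The remaining 1/2 passes to Yetunde's descendants per stirpes.
The 1/2 is divided into 4 equal shares of 1/8 among Kehinde, Dayo, Abiodun, Bankole.
Kehinde is living and takes 1/8.
Dayo predeceased; the 1/8 allotted to Dayo's branch passes to Dayo's issue by representation.
The 1/8 is divided into 3 equal shares of 1/24 among Segun, Jide, Lanre.
Segun predeceased; the 1/24 allotted to Segun's branch passes to Segun's issue by representation.
The 1/24 is divided into 2 equal shares of 1/48 among Obafemi, Folake.
Obafemi is living and takes 1/48.
Folake is living and takes 1/48.
Jide is living and takes 1/24.
Lanre is living and takes 1/24.
Abiodun is living and takes 1/8.
Bankole predeceased; the 1/8 allotted to Bankole's branch passes to Bankole's issue by representation.
The 1/8 is divided into 3 equal shares of 1/24 among Uzoma, Chukwudi, Ngozi.
Uzoma is living and takes 1/24.
Chukwudi is living and takes 1/24.
Ngozi is living and takes 1/24.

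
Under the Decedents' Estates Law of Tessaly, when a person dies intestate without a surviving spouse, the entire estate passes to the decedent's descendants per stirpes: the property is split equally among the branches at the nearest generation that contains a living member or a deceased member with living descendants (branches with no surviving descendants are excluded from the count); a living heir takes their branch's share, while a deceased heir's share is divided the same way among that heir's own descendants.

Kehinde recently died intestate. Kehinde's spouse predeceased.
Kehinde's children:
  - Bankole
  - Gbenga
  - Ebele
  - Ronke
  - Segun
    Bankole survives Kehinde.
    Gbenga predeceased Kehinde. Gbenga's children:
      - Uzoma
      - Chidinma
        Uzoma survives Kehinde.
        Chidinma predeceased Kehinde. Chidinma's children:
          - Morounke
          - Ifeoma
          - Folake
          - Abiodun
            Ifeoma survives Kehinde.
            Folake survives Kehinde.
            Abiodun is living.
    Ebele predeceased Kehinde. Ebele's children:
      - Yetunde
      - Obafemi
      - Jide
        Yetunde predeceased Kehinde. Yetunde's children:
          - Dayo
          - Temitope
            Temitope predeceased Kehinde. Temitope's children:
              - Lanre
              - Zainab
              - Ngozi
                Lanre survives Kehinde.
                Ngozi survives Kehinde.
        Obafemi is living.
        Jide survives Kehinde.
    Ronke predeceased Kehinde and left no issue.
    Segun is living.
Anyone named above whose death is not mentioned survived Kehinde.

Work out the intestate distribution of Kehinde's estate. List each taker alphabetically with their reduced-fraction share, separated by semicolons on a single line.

There is no surviving spouse, so the entire estate passes to Kehinde's descendants per stirpes.
Ronke left no surviving issue, so that branch lapses and is disregarded.
The estate is divided into 4 equal shares of 1/4 among Bankole, Gbenga, Ebele, Segun.
Bankole is living and takes 1/4.
Gbenga predeceased; the 1/4 allotted to Gbenga's branch passes to Gbenga's issue by representation.
The 1/4 is divided into 2 equal shares of 1/8 among Uzoma, Chidinma.
Uzoma is living and takes 1/8.
Chidinma predeceased; the 1/8 allotted to Chidinma's branch passes to Chidinma's issue by representation.
The 1/8 is divided into 4 equal shares of 1/32 among Morounke, Ifeoma, Folake, Abiodun.
Morounke is living and takes 1/32.
Ifeoma is living and takes 1/32.
Folake is living and takes 1/32.
Abiodun is living and takes 1/32.
Ebele predeceased; the 1/4 allotted to Ebele's branch passes to Ebele's issue by representation.
The 1/4 is divided into 3 equal shares of 1/12 among Yetunde, Obafemi, Jide.
Yetunde predeceased; the 1/12 allotted to Yetunde's branch passes to Yetunde's issue by representation.
The 1/12 is divided into 2 equal shares of 1/24 among Dayo, Temitope.
Dayo is living and takes 1/24.
Temitope predeceased; the 1/24 allotted to Temitope's branch passes to Temitope's issue by representation.
The 1/24 is divided into 3 equal shares of 1/72 among Lanre, Zainab, Ngozi.
Lanre is living and takes 1/72.
Zainab is living and takes 1/72.
Ngozi is living and takes 1/72.
Obafemi is living and takes 1/12.
Jide is living and takes 1/12.
Segun is living and takes 1/4.

Abiodun 1/32; Bankole 1/4; Dayo 1/24; Folake 1/32; Ifeoma 1/32; Jide 1/12; Lanre 1/72; Morounke 1/32; Ngozi 1/72; Obafemi 1/12; Segun 1/4; Uzoma 1/8; Zainab 1/72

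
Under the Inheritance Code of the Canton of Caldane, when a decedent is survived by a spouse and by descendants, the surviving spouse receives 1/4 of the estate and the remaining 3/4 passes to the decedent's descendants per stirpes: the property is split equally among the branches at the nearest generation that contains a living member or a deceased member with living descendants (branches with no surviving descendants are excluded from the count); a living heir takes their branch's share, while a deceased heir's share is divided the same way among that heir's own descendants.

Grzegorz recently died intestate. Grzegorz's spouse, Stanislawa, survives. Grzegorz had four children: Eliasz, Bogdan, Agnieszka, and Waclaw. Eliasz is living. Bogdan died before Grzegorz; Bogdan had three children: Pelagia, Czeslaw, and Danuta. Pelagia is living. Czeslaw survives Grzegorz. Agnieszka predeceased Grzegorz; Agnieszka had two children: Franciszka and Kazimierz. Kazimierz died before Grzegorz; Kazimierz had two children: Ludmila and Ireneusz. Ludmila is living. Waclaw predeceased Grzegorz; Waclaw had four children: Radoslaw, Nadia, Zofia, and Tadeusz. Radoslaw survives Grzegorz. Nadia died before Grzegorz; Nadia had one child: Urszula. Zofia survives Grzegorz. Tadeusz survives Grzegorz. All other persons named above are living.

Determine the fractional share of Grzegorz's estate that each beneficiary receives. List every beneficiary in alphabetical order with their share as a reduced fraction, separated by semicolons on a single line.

Stanislawa, as surviving spouse, takes 1/4.
The remaining 3/4 passes to Grzegorz's descendants per stirpes.
The 3/4 is divided into 4 equal shares of 3/16 among Eliasz, Bogdan, Agnieszka, Waclaw.
Eliasz is living and takes 3/16.
Bogdan predeceased; the 3/16 allotted to Bogdan's branch passes to Bogdan's issue by representation.
The 3/16 is divided into 3 equal shares of 1/16 among Pelagia, Czeslaw, Danuta.
Pelagia is living and takes 1/16.
Czeslaw is living and takes 1/16.
Danuta is living and takes 1/16.
Agnieszka predeceased; the 3/16 allotted to Agnieszka's branch passes to Agnieszka's issue by representation.
The 3/16 is divided into 2 equal shares of 3/32 among Franciszka, Kazimierz.
Franciszka is living and takes 3/32.
Kazimierz predeceased; the 3/32 allotted to Kazimierz's branch passes to Kazimierz's issue by representation.
The 3/32 is divided into 2 equal shares of 3/64 among Ludmila, Ireneusz.
Ludmila is living and takes 3/64.
Ireneusz is living and takes 3/64.
Waclaw predeceased; the 3/16 allotted to Waclaw's branch passes to Waclaw's issue by representation.
The 3/16 is divided into 4 equal shares of 3/64 among Radoslaw, Nadia, Zofia, Tadeusz.
Radoslaw is living and takes 3/64.
Nadia predeceased; the 3/64 allotted to Nadia's branch passes to Nadia's issue by representation.
Urszula is the sole taker at this level and receives the full 3/64.
Zofia is living and takes 3/64.
Tadeusz is living and takes 3/64.

Czeslaw 1/16; Danuta 1/16; Eliasz 3/16; Franciszka 3/32; Ireneusz 3/64; Ludmila 3/64; Pelagia 1/16; Radoslaw 3/64; Stanislawa 1/4; Tadeusz 3/64; Urszula 3/64; Zofia 3/64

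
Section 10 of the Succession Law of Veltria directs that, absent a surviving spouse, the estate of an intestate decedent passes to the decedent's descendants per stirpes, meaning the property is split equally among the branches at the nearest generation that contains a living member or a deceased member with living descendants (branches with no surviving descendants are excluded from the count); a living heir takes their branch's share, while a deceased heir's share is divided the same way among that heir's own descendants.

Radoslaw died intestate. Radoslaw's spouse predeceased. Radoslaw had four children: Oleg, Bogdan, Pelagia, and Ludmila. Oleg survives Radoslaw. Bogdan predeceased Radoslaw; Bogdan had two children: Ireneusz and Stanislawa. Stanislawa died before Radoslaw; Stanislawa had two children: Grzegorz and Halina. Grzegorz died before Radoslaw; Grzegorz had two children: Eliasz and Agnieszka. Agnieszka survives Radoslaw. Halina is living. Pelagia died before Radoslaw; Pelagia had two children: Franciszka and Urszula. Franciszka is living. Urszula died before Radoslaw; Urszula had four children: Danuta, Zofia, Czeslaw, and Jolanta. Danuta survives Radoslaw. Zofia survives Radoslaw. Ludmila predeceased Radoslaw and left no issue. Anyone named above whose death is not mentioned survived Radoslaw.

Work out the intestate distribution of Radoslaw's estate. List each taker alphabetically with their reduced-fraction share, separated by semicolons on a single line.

Agnieszka 1/24; Czeslaw 1/24; Danuta 1/24; Eliasz 1/24; Franciszka 1/6; Halina 1/12; Ireneusz 1/6; Jolanta 1/24; Oleg 1/3; Zofia 1/24

There is no surviving spouse, so the entire estate passes to Radoslaw's descendants per stirpes.
Ludmila left no surviving issue, so that branch lapses and is disregarded.
The estate is divided into 3 equal shares of 1/3 among Oleg, Bogdan, Pelagia.
Oleg is living and takes 1/3.
Bogdan predeceased; the 1/3 allotted to Bogdan's branch passes to Bogdan's issue by representation.
The 1/3 is divided into 2 equal shares of 1/6 among Ireneusz, Stanislawa.
Ireneusz is living and takes 1/6.
Stanislawa predeceased; the 1/6 allotted to Stanislawa's branch passes to Stanislawa's issue by representation.
The 1/6 is divided into 2 equal shares of 1/12 among Grzegorz, Halina.
Grzegorz predeceased; the 1/12 allotted to Grzegorz's branch passes to Grzegorz's issue by representation.
The 1/12 is divided into 2 equal shares of 1/24 among Eliasz, Agnieszka.
Eliasz is living and takes 1/24.
Agnieszka is living and takes 1/24.
Halina is living and takes 1/12.
Pelagia predeceased; the 1/3 allotted to Pelagia's branch passes to Pelagia's issue by representation.
The 1/3 is divided into 2 equal shares of 1/6 among Franciszka, Urszula.
Franciszka is living and takes 1/6.
Urszula predeceased; the 1/6 allotted to Urszula's branch passes to Urszula's issue by representation.
The 1/6 is divided into 4 equal shares of 1/24 among Danuta, Zofia, Czeslaw, Jolanta.
Danuta is living and takes 1/24.
Zofia is living and takes 1/24.
Czeslaw is living and takes 1/24.
Jolanta is living and takes 1/24.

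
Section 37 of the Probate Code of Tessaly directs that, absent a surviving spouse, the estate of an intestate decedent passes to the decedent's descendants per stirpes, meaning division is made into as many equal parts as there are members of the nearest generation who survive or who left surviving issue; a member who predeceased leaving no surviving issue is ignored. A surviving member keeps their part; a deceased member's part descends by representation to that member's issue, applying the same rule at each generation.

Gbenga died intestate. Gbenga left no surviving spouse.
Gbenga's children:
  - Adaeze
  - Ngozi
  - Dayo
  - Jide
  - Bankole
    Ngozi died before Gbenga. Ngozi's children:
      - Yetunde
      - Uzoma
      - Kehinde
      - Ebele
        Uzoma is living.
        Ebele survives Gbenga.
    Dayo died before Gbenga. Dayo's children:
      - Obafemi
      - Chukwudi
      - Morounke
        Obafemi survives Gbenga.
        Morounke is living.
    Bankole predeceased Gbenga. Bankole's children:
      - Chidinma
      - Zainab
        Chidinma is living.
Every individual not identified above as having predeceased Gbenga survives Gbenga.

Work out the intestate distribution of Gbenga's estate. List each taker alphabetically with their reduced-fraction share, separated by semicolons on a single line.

Adaeze 1/5; Chidinma 1/10; Chukwudi 1/15; Ebele 1/20; Jide 1/5; Kehinde 1/20; Morounke 1/15; Obafemi 1/15; Uzoma 1/20; Yetunde 1/20; Zainab 1/10

There is no surviving spouse, so the entire estate passes to Gbenga's descendants per stirpes.
The estate is divided into 5 equal shares of 1/5 among Adaeze, Ngozi, Dayo, Jide, Bankole.
Adaeze is living and takes 1/5.
Ngozi predeceased; the 1/5 allotted to Ngozi's branch passes to Ngozi's issue by representation.
The 1/5 is divided into 4 equal shares of 1/20 among Yetunde, Uzoma, Kehinde, Ebele.
Yetunde is living and takes 1/20.
Uzoma is living and takes 1/20.
Kehinde is living and takes 1/20.
Ebele is living and takes 1/20.
Dayo predeceased; the 1/5 allotted to Dayo's branch passes to Dayo's issue by representation.
The 1/5 is divided into 3 equal shares of 1/15 among Obafemi, Chukwudi, Morounke.
Obafemi is living and takes 1/15.
Chukwudi is living and takes 1/15.
Morounke is living and takes 1/15.
Jide is living and takes 1/5.
Bankole predeceased; the 1/5 allotted to Bankole's branch passes to Bankole's issue by representation.
The 1/5 is divided into 2 equal shares of 1/10 among Chidinma, Zainab.
Chidinma is living and takes 1/10.
Zainab is living and takes 1/10.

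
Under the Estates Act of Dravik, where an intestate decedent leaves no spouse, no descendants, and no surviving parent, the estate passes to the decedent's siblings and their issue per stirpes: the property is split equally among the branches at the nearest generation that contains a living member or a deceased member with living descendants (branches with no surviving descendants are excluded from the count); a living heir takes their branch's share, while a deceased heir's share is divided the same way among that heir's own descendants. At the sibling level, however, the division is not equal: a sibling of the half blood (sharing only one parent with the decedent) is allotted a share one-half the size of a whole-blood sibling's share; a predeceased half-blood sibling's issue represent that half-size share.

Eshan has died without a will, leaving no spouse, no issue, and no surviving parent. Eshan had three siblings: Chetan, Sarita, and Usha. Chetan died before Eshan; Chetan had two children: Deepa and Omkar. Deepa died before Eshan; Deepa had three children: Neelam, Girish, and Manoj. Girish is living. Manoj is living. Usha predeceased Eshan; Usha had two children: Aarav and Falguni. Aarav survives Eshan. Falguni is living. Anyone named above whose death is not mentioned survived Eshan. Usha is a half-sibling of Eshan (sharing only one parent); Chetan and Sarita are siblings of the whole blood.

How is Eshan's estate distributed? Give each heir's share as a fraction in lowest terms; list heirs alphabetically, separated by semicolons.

No spouse, descendants, or parent survives, so the estate passes to Eshan's siblings per stirpes.
Half-blood siblings count for one-half the weight of whole-blood siblings at the initial division.
Dividing 1 in proportion to weights (total weight 5/2): Chetan (weight 1) → 2/5; Sarita (weight 1) → 2/5; Usha (weight 1/2) → 1/5.
Chetan predeceased; the 2/5 allotted to Chetan's branch passes to Chetan's issue by representation.
The 2/5 is divided into 2 equal shares of 1/5 among Deepa, Omkar.
Deepa predeceased; the 1/5 allotted to Deepa's branch passes to Deepa's issue by representation.
The 1/5 is divided into 3 equal shares of 1/15 among Neelam, Girish, Manoj.
Neelam is living and takes 1/15.
Girish is living and takes 1/15.
Manoj is living and takes 1/15.
Omkar is living and takes 1/5.
Sarita is living and takes 2/5.
Usha predeceased; the 1/5 allotted to Usha's branch passes to Usha's issue by representation.
The 1/5 is divided into 2 equal shares of 1/10 among Aarav, Falguni.
Aarav is living and takes 1/10.
Falguni is living and takes 1/10.

Aarav 1/10; Falguni 1/10; Girish 1/15; Manoj 1/15; Neelam 1/15; Omkar 1/5; Sarita 2/5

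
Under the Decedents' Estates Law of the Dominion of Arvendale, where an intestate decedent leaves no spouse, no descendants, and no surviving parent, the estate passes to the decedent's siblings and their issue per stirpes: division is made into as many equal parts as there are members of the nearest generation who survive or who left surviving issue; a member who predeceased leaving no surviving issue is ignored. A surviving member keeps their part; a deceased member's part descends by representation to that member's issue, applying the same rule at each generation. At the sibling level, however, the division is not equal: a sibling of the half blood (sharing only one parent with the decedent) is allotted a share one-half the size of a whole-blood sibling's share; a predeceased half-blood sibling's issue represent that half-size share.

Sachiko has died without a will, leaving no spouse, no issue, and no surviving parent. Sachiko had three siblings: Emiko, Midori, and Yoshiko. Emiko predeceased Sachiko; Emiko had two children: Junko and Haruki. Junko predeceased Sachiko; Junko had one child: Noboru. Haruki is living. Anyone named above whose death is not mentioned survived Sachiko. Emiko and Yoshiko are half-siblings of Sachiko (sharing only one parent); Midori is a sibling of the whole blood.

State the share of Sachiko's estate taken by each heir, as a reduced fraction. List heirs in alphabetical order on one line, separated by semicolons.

No spouse, descendants, or parent survives, so the estate passes to Sachiko's siblings per stirpes.
Half-blood siblings count for one-half the weight of whole-blood siblings at the initial division.
Dividing 1 in proportion to weights (total weight 2): Emiko (weight 1/2) → 1/4; Midori (weight 1) → 1/2; Yoshiko (weight 1/2) → 1/4.
Emiko predeceased; the 1/4 allotted to Emiko's branch passes to Emiko's issue by representation.
The 1/4 is divided into 2 equal shares of 1/8 among Junko, Haruki.
Junko predeceased; the 1/8 allotted to Junko's branch passes to Junko's issue by representation.
Noboru is the sole taker at this level and receives the full 1/8.
Haruki is living and takes 1/8.
Midori is living and takes 1/2.
Yoshiko is living and takes 1/4.

Haruki 1/8; Midori 1/2; Noboru 1/8; Yoshiko 1/4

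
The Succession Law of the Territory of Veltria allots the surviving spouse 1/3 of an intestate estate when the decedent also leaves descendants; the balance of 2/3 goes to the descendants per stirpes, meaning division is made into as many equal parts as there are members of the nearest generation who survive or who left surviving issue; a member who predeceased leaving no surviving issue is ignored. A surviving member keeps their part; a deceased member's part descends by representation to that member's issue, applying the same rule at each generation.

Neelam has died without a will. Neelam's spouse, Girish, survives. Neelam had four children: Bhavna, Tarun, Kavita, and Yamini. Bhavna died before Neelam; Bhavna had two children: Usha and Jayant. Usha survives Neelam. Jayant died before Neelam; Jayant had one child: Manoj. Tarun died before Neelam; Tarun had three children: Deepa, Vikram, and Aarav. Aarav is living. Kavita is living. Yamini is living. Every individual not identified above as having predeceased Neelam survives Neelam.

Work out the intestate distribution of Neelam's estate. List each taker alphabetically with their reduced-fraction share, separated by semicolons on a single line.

Girish, as surviving spouse, takes 1/3.
The remaining 2/3 passes to Neelam's descendants per stirpes.
The 2/3 is divided into 4 equal shares of 1/6 among Bhavna, Tarun, Kavita, Yamini.
Bhavna predeceased; the 1/6 allotted to Bhavna's branch passes to Bhavna's issue by representation.
The 1/6 is divided into 2 equal shares of 1/12 among Usha, Jayant.
Usha is living and takes 1/12.
Jayant predeceased; the 1/12 allotted to Jayant's branch passes to Jayant's issue by representation.
Manoj is the sole taker at this level and receives the full 1/12.
Tarun predeceased; the 1/6 allotted to Tarun's branch passes to Tarun's issue by representation.
The 1/6 is divided into 3 equal shares of 1/18 among Deepa, Vikram, Aarav.
Deepa is living and takes 1/18.
Vikram is living and takes 1/18.
Aarav is living and takes 1/18.
Kavita is living and takes 1/6.
Yamini is living and takes 1/6.

Aarav 1/18; Deepa 1/18; Girish 1/3; Kavita 1/6; Manoj 1/12; Usha 1/12; Vikram 1/18; Yamini 1/6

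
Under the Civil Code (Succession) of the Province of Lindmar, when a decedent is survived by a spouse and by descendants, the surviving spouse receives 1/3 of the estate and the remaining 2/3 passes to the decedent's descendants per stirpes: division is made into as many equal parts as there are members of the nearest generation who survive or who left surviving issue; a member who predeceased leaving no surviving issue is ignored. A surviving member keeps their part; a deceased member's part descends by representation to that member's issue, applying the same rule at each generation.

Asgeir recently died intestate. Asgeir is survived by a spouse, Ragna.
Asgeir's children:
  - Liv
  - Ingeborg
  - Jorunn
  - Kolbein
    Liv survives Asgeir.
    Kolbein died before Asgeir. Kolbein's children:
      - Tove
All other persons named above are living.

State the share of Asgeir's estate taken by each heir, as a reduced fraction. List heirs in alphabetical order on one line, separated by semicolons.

Ragna, as surviving spouse, takes 1/3.
The remaining 2/3 passes to Asgeir's descendants per stirpes.
The 2/3 is divided into 4 equal shares of 1/6 among Liv, Ingeborg, Jorunn, Kolbein.
Liv is living and takes 1/6.
Ingeborg is living and takes 1/6.
Jorunn is living and takes 1/6.
Kolbein predeceased; the 1/6 allotted to Kolbein's branch passes to Kolbein's issue by representation.
Tove is the sole taker at this level and receives the full 1/6.

Ingeborg 1/6; Jorunn 1/6; Liv 1/6; Ragna 1/3; Tove 1/6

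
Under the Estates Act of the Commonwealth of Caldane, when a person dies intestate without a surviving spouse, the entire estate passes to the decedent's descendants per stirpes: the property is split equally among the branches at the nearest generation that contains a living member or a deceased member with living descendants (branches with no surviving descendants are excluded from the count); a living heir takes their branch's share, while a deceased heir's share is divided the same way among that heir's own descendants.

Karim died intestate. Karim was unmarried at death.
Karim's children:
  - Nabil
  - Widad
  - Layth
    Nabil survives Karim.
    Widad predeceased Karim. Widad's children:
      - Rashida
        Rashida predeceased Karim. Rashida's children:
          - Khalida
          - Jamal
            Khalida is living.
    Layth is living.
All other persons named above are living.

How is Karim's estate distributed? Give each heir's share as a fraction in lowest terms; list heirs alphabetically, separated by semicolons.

Jamal 1/6; Khalida 1/6; Layth 1/3; Nabil 1/3

There is no surviving spouse, so the entire estate passes to Karim's descendants per stirpes.
The estate is divided into 3 equal shares of 1/3 among Nabil, Widad, Layth.
Nabil is living and takes 1/3.
Widad predeceased; the 1/3 allotted to Widad's branch passes to Widad's issue by representation.
Rashida's line is the sole branch at this level, so the full 1/3 passes to Rashida's issue by representation.
The 1/3 is divided into 2 equal shares of 1/6 among Khalida, Jamal.
Khalida is living and takes 1/6.
Jamal is living and takes 1/6.
Layth is living and takes 1/3.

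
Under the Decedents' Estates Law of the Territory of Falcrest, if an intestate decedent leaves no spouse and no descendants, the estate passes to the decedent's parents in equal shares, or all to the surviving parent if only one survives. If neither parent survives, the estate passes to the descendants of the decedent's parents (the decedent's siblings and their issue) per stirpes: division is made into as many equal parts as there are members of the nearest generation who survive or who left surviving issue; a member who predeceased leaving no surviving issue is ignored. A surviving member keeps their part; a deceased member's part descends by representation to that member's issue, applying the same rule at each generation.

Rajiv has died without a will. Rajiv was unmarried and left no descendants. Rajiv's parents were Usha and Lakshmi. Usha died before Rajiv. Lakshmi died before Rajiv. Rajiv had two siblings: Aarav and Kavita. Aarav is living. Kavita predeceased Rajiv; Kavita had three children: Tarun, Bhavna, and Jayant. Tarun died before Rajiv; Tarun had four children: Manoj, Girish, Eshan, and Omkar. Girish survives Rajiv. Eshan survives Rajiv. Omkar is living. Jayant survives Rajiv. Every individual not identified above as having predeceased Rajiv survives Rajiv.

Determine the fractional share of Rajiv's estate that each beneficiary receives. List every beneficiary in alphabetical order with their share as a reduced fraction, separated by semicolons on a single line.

Aarav 1/2; Bhavna 1/6; Eshan 1/24; Girish 1/24; Jayant 1/6; Manoj 1/24; Omkar 1/24

Neither parent survives and there are no descendants, so the estate passes to Rajiv's siblings and their issue per stirpes.
The estate is divided into 2 equal shares of 1/2 among Aarav, Kavita.
Aarav is living and takes 1/2.
Kavita predeceased; the 1/2 allotted to Kavita's branch passes to Kavita's issue by representation.
The 1/2 is divided into 3 equal shares of 1/6 among Tarun, Bhavna, Jayant.
Tarun predeceased; the 1/6 allotted to Tarun's branch passes to Tarun's issue by representation.
The 1/6 is divided into 4 equal shares of 1/24 among Manoj, Girish, Eshan, Omkar.
Manoj is living and takes 1/24.
Girish is living and takes 1/24.
Eshan is living and takes 1/24.
Omkar is living and takes 1/24.
Bhavna is living and takes 1/6.
Jayant is living and takes 1/6.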